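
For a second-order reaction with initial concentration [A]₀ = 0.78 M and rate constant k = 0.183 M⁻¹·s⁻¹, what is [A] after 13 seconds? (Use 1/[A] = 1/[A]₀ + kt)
0.2731 M

1/[A] = 1/[A]₀ + k·t = 1/0.78 + (0.183)·(13) = 1.2821 + 2.3790 = 3.6611
[A] = 1/3.6611 = 0.2731 M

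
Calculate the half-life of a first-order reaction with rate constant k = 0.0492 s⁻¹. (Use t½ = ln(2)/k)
14.09 s

t½ = ln(2)/k = 0.6931/0.0492 = 14.09 s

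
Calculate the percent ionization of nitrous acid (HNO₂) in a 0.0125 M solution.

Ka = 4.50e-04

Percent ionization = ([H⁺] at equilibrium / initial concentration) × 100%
Percent ionization = 17.3%

Let x = [H⁺]. Ka = x²/(C - x) ⇒ x² + (4.50e-04)x - (4.50e-04)(0.0125) = 0. x = 2.1574e-03. Percent = (2.1574e-03/0.0125) × 100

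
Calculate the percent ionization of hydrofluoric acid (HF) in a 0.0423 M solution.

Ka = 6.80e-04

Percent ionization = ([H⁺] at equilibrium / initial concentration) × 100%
Percent ionization = 11.9%

Let x = [H⁺]. Ka = x²/(C - x) ⇒ x² + (6.80e-04)x - (6.80e-04)(0.0423) = 0. x = 5.0340e-03. Percent = (5.0340e-03/0.0423) × 100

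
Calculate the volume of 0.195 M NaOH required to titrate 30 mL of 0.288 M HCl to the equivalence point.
V_{base} = 44.3 mL

At equivalence: moles acid = moles base.
moles HCl = 0.288 M × 0.03 L = 0.00864 mol
V_NaOH = 0.00864 mol ÷ 0.195 M = 0.04431 L = 44.3 mL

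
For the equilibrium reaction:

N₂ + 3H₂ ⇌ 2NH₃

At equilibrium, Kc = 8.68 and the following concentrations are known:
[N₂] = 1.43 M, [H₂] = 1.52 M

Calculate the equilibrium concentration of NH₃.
[NH₃] = 6.6023 M

Kc = ([NH₃]^2) / ([N₂] × [H₂]^3) = 8.68
[NH₃]^2 = Kc · (reactant terms)/(other product terms) = 8.68 · 5.0219 / 1 = 43.59
[NH₃] = (43.59)^(1/2) = 6.6023 M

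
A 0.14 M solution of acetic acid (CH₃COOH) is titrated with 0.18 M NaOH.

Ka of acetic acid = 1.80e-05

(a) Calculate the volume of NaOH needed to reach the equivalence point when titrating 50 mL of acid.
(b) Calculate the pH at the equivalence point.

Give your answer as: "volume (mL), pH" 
V = 38.9 mL, pH = 8.82

(a) At equivalence: moles acid = moles base.
moles acid = 0.14 × 0.05 = 0.007 mol; V_NaOH = 0.007/0.18 = 0.03889 L = 38.9 mL.
(b) At equivalence, all acid → conjugate base A⁻ at [A⁻] = 0.007/0.08889 = 0.07875 M.
Kb = Kw/Ka = 1.0e-14/1.80e-05 = 5.556e-10; [OH⁻] = √(Kb·[A⁻]) = 6.614e-06; pOH = 5.18; pH = 14 − pOH = 8.82.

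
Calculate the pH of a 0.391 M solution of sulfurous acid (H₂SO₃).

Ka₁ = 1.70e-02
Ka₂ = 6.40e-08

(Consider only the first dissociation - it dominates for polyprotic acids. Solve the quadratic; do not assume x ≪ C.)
pH = 1.13

x² + Ka₁·x − Ka₁·C = 0 with Ka₁ = 1.70e-02, C = 0.391.
x = (−Ka₁ + √(Ka₁² + 4·Ka₁·C))/2 = 7.3471e-02 M, so pH = 1.13.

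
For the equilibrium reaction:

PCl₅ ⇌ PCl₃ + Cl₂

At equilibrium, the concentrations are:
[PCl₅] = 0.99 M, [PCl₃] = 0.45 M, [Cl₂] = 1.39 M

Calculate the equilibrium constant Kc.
K_c = 0.6318

Kc = ([PCl₃] × [Cl₂]) / ([PCl₅])
   = ((0.45)·(1.39)) / ((0.99))
   = 0.6255 / 0.99 = 0.6318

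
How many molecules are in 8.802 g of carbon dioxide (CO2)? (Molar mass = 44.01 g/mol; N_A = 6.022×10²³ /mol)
Moles = 8.802 g ÷ 44.01 g/mol = 0.2 mol
Molecules = 0.2 mol × 6.022×10²³ /mol = 1.204e+23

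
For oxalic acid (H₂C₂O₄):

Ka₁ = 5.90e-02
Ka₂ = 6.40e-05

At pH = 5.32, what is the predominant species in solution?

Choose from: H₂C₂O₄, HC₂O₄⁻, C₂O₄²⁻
C₂O₄²⁻

pKa1 = 1.23, pKa2 = 4.19. Each pKa is the crossover between adjacent species; pH = 5.32 lies in the region where C₂O₄²⁻ predominates.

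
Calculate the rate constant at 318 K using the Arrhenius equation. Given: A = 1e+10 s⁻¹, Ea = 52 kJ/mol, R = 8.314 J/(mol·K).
2.87e+01 s⁻¹

k = A·exp(-Ea/(R·T)) = 1e+10·exp(-52000/(8.314·318)) = 1e+10·exp(-19.6683) = 1e+10·2.8720e-09 = 2.87e+01 s⁻¹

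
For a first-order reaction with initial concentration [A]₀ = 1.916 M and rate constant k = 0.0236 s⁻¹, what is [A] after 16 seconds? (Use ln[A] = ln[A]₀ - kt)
1.3134 M

ln[A] = ln[A]₀ - k·t = ln(1.916) - (0.0236)·(16) = 0.6502 - 0.3776 = 0.2726
[A] = e^(0.2726) = 1.3134 M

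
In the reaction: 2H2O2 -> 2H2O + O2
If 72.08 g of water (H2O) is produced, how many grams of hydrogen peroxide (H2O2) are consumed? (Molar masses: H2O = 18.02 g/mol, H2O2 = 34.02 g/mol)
Moles of H2O = 72.08 g ÷ 18.02 g/mol = 4 mol
Mole ratio: 2 mol H2O2 / 2 mol H2O
Moles of H2O2 = 4 × (2/2) = 4 mol
Mass of H2O2 = 4 mol × 34.02 g/mol = 136.1 g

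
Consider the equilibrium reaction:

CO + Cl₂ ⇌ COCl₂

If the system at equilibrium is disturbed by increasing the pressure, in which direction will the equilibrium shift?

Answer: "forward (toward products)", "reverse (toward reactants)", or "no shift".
forward (toward products)

Apply Le Chatelier's principle: system shifts to counteract the change.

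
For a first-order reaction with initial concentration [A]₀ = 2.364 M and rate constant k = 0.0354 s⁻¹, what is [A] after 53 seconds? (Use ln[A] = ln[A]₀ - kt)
0.3621 M

ln[A] = ln[A]₀ - k·t = ln(2.364) - (0.0354)·(53) = 0.8604 - 1.8762 = -1.0158
[A] = e^(-1.0158) = 0.3621 M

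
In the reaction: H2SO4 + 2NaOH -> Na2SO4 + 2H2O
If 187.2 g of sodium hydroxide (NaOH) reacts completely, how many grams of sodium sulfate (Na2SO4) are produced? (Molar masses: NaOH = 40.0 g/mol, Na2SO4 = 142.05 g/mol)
Moles of NaOH = 187.2 g ÷ 40.0 g/mol = 4.68 mol
Mole ratio: 1 mol Na2SO4 / 2 mol NaOH
Moles of Na2SO4 = 4.68 × (1/2) = 2.34 mol
Mass of Na2SO4 = 2.34 mol × 142.05 g/mol = 332.4 g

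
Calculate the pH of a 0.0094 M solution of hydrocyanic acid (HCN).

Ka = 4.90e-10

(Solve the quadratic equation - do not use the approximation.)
pH = 5.67

x² + Ka×x - Ka×C = 0. Using quadratic formula: [H⁺] = 2.1459e-06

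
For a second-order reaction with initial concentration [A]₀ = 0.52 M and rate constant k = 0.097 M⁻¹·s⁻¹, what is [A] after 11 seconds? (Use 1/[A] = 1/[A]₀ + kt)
0.3344 M

1/[A] = 1/[A]₀ + k·t = 1/0.52 + (0.097)·(11) = 1.9231 + 1.0670 = 2.9901
[A] = 1/2.9901 = 0.3344 M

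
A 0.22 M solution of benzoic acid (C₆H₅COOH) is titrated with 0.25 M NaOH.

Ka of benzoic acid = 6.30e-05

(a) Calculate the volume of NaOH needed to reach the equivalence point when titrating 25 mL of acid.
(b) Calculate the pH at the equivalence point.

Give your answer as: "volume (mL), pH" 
V = 22.0 mL, pH = 8.63

(a) At equivalence: moles acid = moles base.
moles acid = 0.22 × 0.025 = 0.0055 mol; V_NaOH = 0.0055/0.25 = 0.022 L = 22.0 mL.
(b) At equivalence, all acid → conjugate base A⁻ at [A⁻] = 0.0055/0.047 = 0.117 M.
Kb = Kw/Ka = 1.0e-14/6.30e-05 = 1.587e-10; [OH⁻] = √(Kb·[A⁻]) = 4.310e-06; pOH = 5.37; pH = 14 − pOH = 8.63.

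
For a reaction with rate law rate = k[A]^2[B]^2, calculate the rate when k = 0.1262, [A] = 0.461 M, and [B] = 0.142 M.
0.0005408 M/s

rate = k·[A]^2·[B]^2 = 0.1262·(0.461)^2·(0.142)^2 = 0.1262·0.212521·0.020164 = 0.0005408 M/s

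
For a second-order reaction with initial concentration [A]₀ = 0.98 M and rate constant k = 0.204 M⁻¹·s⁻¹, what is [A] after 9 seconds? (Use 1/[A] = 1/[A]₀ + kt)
0.3501 M

1/[A] = 1/[A]₀ + k·t = 1/0.98 + (0.204)·(9) = 1.0204 + 1.8360 = 2.8564
[A] = 1/2.8564 = 0.3501 M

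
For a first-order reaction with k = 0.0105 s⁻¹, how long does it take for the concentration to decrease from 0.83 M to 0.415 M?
66.01 s

From ln[A] = ln[A]₀ - k·t: t = ln([A]₀/[A])/k = ln(0.83/0.415)/0.0105 = ln(2.0000)/0.0105 = 0.6931/0.0105 = 66.01 s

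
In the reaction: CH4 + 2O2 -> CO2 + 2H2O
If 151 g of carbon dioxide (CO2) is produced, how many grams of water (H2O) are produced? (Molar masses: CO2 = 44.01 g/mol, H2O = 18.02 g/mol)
Moles of CO2 = 151 g ÷ 44.01 g/mol = 3.43104 mol
Mole ratio: 2 mol H2O / 1 mol CO2
Moles of H2O = 3.43104 × (2/1) = 6.86208 mol
Mass of H2O = 6.86208 mol × 18.02 g/mol = 123.7 g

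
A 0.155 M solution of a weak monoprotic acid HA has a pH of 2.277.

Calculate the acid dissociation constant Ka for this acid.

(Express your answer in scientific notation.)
K_a = 1.87e-04

[H⁺] = 10^(−pH) = 10^(−2.277) = 5.284e-03 M. For HA ⇌ H⁺ + A⁻, Ka = x²/(C − x) = (5.284e-03)²/(0.155 − 5.284e-03) = 1.87e-04.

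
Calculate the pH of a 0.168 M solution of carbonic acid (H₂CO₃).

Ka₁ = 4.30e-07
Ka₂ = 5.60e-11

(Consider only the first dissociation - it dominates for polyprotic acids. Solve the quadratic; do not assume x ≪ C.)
pH = 3.57

x² + Ka₁·x − Ka₁·C = 0 with Ka₁ = 4.30e-07, C = 0.168.
x = (−Ka₁ + √(Ka₁² + 4·Ka₁·C))/2 = 2.6856e-04 M, so pH = 3.57.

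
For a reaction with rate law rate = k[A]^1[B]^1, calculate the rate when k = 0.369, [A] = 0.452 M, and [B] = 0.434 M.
0.07239 M/s

rate = k·[A]^1·[B]^1 = 0.369·(0.452)^1·(0.434)^1 = 0.369·0.452·0.434 = 0.07239 M/s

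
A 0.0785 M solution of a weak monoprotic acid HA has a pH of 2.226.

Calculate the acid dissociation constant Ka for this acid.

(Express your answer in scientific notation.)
K_a = 4.87e-04

[H⁺] = 10^(−pH) = 10^(−2.226) = 5.943e-03 M. For HA ⇌ H⁺ + A⁻, Ka = x²/(C − x) = (5.943e-03)²/(0.0785 − 5.943e-03) = 4.87e-04.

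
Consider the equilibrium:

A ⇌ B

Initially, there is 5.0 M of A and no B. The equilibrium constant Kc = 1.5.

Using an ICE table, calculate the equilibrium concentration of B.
[B] = 3.000 M

ICE: [A] = 5.0 − x, [B] = x.
Kc = x/(5.0 − x) = 1.5 ⇒ x = 1.5·5.0/(1 + 1.5) = 7.5/2.5 = 3.
[B] = x = 3.000 M.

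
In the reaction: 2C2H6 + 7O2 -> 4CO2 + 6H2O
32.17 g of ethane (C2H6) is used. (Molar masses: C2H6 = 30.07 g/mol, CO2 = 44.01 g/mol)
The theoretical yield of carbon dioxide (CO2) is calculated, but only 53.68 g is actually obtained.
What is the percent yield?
Moles of C2H6 = 32.17 g ÷ 30.07 g/mol = 1.06984 mol
Mole ratio: 4 mol CO2 / 2 mol C2H6
Moles of CO2 = 1.06984 × (4/2) = 2.13967 mol
Theoretical yield = 2.13967 mol × 44.01 g/mol = 94.167 g
Actual yield = 53.68 g
Percent yield = (53.68 / 94.167) × 100% = 57.0%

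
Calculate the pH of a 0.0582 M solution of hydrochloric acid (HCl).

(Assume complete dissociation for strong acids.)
pH = 1.24

[H⁺] = 0.0582 M for strong acid. pH = -log[H⁺] = -log(0.0582)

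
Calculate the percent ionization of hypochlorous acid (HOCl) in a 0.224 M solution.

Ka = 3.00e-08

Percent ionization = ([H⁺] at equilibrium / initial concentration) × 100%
Percent ionization = 0.0366%

Let x = [H⁺]. Ka = x²/(C - x) ⇒ x² + (3.00e-08)x - (3.00e-08)(0.224) = 0. x = 8.1961e-05. Percent = (8.1961e-05/0.224) × 100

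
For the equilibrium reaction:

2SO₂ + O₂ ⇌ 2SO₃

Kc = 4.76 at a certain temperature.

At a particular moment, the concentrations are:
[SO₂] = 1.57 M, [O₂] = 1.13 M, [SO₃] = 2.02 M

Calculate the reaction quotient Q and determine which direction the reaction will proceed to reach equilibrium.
Q = 1.465, Q < K, reaction proceeds forward (toward products)

Q = ([SO₃]^2) / ([SO₂]^2 × [O₂])
  = ((2.02)^2) / ((1.57)^2·(1.13)) = 4.0804/2.7853 = 1.465
Since Q = 1.465 < Kc = 4.76, the reaction proceeds forward (toward products) to reach equilibrium.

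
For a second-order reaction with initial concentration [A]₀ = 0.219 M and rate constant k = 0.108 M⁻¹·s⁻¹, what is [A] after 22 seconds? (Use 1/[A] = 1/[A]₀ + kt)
0.1440 M

1/[A] = 1/[A]₀ + k·t = 1/0.219 + (0.108)·(22) = 4.5662 + 2.3760 = 6.9422
[A] = 1/6.9422 = 0.1440 M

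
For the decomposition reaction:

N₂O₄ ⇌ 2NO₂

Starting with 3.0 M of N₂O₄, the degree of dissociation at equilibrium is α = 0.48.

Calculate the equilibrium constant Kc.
K_c = 5.3169

x = α·[A]₀ = 0.48 × 3.0 = 1.44 M dissociated.
At eq: [N₂O₄] = 3.0 − 1.44 = 1.56 M; [NO₂] = 2x = 2.88 M.
Kc = [NO₂]²/[N₂O₄] = (2.88)²/1.56 = 5.317.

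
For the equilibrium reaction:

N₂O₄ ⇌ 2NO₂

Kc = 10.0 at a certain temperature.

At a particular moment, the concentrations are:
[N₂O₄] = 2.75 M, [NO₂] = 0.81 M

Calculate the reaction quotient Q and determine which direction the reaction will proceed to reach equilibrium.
Q = 0.239, Q < K, reaction proceeds forward (toward products)

Q = ([NO₂]^2) / ([N₂O₄])
  = ((0.81)^2) / ((2.75)) = 0.6561/2.75 = 0.2386
Since Q = 0.2386 < Kc = 10.0, the reaction proceeds forward (toward products) to reach equilibrium.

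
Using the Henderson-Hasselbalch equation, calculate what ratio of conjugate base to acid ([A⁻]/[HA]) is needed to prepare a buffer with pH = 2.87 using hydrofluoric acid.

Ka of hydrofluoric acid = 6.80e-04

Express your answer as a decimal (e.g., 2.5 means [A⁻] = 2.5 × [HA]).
[A⁻]/[HA] = 0.504

pKa = −log(6.80e-04) = 3.1675. pH = pKa + log([A⁻]/[HA]). 2.87 = 3.1675 + log(ratio). log(ratio) = 2.87 − 3.1675 = -0.2975. ratio = 10^(-0.2975) = 0.504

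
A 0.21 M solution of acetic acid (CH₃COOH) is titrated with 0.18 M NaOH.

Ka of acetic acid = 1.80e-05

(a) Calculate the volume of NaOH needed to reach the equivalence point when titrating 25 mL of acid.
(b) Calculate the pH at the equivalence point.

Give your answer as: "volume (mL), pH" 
V = 29.2 mL, pH = 8.87

(a) At equivalence: moles acid = moles base.
moles acid = 0.21 × 0.025 = 0.00525 mol; V_NaOH = 0.00525/0.18 = 0.02917 L = 29.2 mL.
(b) At equivalence, all acid → conjugate base A⁻ at [A⁻] = 0.00525/0.05417 = 0.09692 M.
Kb = Kw/Ka = 1.0e-14/1.80e-05 = 5.556e-10; [OH⁻] = √(Kb·[A⁻]) = 7.338e-06; pOH = 5.13; pH = 14 − pOH = 8.87.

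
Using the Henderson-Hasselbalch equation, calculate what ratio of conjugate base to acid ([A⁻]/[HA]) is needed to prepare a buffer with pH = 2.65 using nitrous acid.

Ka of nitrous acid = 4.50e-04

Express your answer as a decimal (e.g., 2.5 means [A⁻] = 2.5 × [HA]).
[A⁻]/[HA] = 0.201

pKa = −log(4.50e-04) = 3.3468. pH = pKa + log([A⁻]/[HA]). 2.65 = 3.3468 + log(ratio). log(ratio) = 2.65 − 3.3468 = -0.6968. ratio = 10^(-0.6968) = 0.201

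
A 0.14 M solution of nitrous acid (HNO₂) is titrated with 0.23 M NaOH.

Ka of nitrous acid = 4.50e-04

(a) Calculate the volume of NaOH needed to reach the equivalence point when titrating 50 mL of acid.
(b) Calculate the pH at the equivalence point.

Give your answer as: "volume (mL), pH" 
V = 30.4 mL, pH = 8.14

(a) At equivalence: moles acid = moles base.
moles acid = 0.14 × 0.05 = 0.007 mol; V_NaOH = 0.007/0.23 = 0.03043 L = 30.4 mL.
(b) At equivalence, all acid → conjugate base A⁻ at [A⁻] = 0.007/0.08043 = 0.08703 M.
Kb = Kw/Ka = 1.0e-14/4.50e-04 = 2.222e-11; [OH⁻] = √(Kb·[A⁻]) = 1.391e-06; pOH = 5.86; pH = 14 − pOH = 8.14.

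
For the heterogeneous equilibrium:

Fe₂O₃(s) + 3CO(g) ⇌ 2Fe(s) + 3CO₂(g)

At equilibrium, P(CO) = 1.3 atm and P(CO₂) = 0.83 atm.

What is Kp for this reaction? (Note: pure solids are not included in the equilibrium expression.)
K_p = 0.260

Solids (Fe₂O₃, Fe) are excluded.
Kp = P(CO₂)³/P(CO)³ = (0.83)³/(1.3)³ = 0.5718/2.197 = 0.260.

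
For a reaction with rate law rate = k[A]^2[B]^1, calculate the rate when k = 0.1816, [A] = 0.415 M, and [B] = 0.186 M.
0.005817 M/s

rate = k·[A]^2·[B]^1 = 0.1816·(0.415)^2·(0.186)^1 = 0.1816·0.172225·0.186 = 0.005817 M/s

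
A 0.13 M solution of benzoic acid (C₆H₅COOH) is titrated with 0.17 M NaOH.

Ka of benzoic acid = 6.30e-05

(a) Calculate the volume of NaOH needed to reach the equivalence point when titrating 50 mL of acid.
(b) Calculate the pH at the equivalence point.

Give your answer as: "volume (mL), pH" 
V = 38.2 mL, pH = 8.53

(a) At equivalence: moles acid = moles base.
moles acid = 0.13 × 0.05 = 0.0065 mol; V_NaOH = 0.0065/0.17 = 0.03824 L = 38.2 mL.
(b) At equivalence, all acid → conjugate base A⁻ at [A⁻] = 0.0065/0.08824 = 0.07367 M.
Kb = Kw/Ka = 1.0e-14/6.30e-05 = 1.587e-10; [OH⁻] = √(Kb·[A⁻]) = 3.420e-06; pOH = 5.47; pH = 14 − pOH = 8.53.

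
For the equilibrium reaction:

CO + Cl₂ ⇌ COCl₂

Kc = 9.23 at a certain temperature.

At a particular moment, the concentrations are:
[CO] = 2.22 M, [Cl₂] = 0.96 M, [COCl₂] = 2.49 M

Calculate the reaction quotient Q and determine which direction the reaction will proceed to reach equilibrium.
Q = 1.168, Q < K, reaction proceeds forward (toward products)

Q = ([COCl₂]) / ([CO] × [Cl₂])
  = ((2.49)) / ((2.22)·(0.96)) = 2.49/2.1312 = 1.168
Since Q = 1.168 < Kc = 9.23, the reaction proceeds forward (toward products) to reach equilibrium.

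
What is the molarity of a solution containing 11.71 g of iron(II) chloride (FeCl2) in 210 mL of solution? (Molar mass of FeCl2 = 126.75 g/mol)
Moles of FeCl2 = 11.71 g ÷ 126.75 g/mol = 0.0923866 mol
Volume = 210 mL = 0.21 L
Molarity = 0.0923866 mol ÷ 0.21 L = 0.4399 M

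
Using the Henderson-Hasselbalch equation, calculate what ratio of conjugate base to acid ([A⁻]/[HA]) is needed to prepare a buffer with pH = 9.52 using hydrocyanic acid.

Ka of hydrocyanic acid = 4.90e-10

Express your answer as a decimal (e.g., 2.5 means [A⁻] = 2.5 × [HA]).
[A⁻]/[HA] = 1.623

pKa = −log(4.90e-10) = 9.3098. pH = pKa + log([A⁻]/[HA]). 9.52 = 9.3098 + log(ratio). log(ratio) = 9.52 − 9.3098 = 0.2102. ratio = 10^(0.2102) = 1.623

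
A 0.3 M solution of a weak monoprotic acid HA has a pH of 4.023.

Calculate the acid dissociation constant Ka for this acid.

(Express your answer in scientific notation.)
K_a = 3.00e-08

[H⁺] = 10^(−pH) = 10^(−4.023) = 9.484e-05 M. For HA ⇌ H⁺ + A⁻, Ka = x²/(C − x) = (9.484e-05)²/(0.3 − 9.484e-05) = 3.00e-08.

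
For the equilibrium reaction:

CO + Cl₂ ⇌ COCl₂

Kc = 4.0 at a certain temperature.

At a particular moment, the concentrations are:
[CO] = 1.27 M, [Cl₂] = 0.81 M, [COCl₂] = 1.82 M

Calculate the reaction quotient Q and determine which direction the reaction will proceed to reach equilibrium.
Q = 1.769, Q < K, reaction proceeds forward (toward products)

Q = ([COCl₂]) / ([CO] × [Cl₂])
  = ((1.82)) / ((1.27)·(0.81)) = 1.82/1.0287 = 1.769
Since Q = 1.769 < Kc = 4.0, the reaction proceeds forward (toward products) to reach equilibrium.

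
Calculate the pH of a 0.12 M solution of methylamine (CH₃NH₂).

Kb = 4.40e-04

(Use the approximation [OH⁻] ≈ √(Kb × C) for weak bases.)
pH = 11.86

[OH⁻] = √(Kb × C) = √(4.40e-04 × 0.12) = 7.2664e-03. pOH = 2.14, pH = 14 - pOH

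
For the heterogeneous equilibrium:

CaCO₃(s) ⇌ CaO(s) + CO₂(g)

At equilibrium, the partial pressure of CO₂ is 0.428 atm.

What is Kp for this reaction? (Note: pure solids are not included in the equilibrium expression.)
K_p = 0.428

Solids (CaCO₃, CaO) have activity 1 and are excluded.
Kp = P(CO₂) = 0.428.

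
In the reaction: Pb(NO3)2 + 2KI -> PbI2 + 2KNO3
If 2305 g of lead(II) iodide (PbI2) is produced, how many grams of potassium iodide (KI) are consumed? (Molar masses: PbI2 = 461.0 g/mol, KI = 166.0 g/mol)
Moles of PbI2 = 2305 g ÷ 461.0 g/mol = 5 mol
Mole ratio: 2 mol KI / 1 mol PbI2
Moles of KI = 5 × (2/1) = 10 mol
Mass of KI = 10 mol × 166.0 g/mol = 1660 g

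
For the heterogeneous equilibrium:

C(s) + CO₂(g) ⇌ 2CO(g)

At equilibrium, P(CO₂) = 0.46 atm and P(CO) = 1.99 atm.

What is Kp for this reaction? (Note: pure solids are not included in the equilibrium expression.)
K_p = 8.609

Solid C is excluded.
Kp = P(CO)²/P(CO₂) = (1.99)²/0.46 = 3.96/0.46 = 8.609.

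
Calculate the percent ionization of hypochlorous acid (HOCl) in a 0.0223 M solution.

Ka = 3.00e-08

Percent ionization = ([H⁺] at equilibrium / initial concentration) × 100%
Percent ionization = 0.116%

Let x = [H⁺]. Ka = x²/(C - x) ⇒ x² + (3.00e-08)x - (3.00e-08)(0.0223) = 0. x = 2.5850e-05. Percent = (2.5850e-05/0.0223) × 100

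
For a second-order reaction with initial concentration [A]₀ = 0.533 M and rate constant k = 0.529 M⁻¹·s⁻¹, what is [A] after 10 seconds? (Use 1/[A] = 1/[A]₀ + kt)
0.1395 M

1/[A] = 1/[A]₀ + k·t = 1/0.533 + (0.529)·(10) = 1.8762 + 5.2900 = 7.1662
[A] = 1/7.1662 = 0.1395 M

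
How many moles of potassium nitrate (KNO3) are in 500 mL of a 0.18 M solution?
Moles = Molarity × Volume (L)
Moles = 0.18 M × 0.5 L = 0.09 mol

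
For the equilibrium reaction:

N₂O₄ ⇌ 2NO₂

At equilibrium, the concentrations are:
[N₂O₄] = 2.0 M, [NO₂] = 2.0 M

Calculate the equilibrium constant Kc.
K_c = 2.0000

Kc = ([NO₂]^2) / ([N₂O₄])
   = ((2.0)^2) / ((2.0))
   = 4 / 2 = 2.0000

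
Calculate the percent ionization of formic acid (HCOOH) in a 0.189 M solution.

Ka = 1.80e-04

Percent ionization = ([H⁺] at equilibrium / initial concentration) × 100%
Percent ionization = 3.04%

Let x = [H⁺]. Ka = x²/(C - x) ⇒ x² + (1.80e-04)x - (1.80e-04)(0.189) = 0. x = 5.7434e-03. Percent = (5.7434e-03/0.189) × 100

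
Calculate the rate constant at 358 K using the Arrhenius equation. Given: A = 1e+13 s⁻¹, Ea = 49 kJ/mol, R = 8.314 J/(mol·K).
7.08e+05 s⁻¹

k = A·exp(-Ea/(R·T)) = 1e+13·exp(-49000/(8.314·358)) = 1e+13·exp(-16.4628) = 1e+13·7.0845e-08 = 7.08e+05 s⁻¹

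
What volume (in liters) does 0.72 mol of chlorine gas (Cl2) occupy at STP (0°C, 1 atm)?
At STP, 1 mol of gas occupies 22.4 L
Volume = 0.72 mol × 22.4 L/mol = 16.13 L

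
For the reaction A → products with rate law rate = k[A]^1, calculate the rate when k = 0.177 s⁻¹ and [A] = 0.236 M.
0.04177 M/s

rate = k·[A]^1 = 0.177·(0.236)^1 = 0.177·0.236 = 0.04177 M/s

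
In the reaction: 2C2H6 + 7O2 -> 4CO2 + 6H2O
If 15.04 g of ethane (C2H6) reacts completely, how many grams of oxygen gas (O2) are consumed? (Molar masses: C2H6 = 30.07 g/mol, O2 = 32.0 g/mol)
Moles of C2H6 = 15.04 g ÷ 30.07 g/mol = 0.500166 mol
Mole ratio: 7 mol O2 / 2 mol C2H6
Moles of O2 = 0.500166 × (7/2) = 1.75058 mol
Mass of O2 = 1.75058 mol × 32.0 g/mol = 56.02 g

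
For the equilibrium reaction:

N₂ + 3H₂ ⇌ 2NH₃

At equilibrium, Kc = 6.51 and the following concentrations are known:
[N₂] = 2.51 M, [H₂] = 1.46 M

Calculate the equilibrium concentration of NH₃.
[NH₃] = 7.1311 M

Kc = ([NH₃]^2) / ([N₂] × [H₂]^3) = 6.51
[NH₃]^2 = Kc · (reactant terms)/(other product terms) = 6.51 · 7.8115 / 1 = 50.853
[NH₃] = (50.853)^(1/2) = 7.1311 M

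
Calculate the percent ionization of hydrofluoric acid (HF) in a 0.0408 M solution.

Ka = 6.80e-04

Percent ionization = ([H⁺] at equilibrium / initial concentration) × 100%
Percent ionization = 12.1%

Let x = [H⁺]. Ka = x²/(C - x) ⇒ x² + (6.80e-04)x - (6.80e-04)(0.0408) = 0. x = 4.9382e-03. Percent = (4.9382e-03/0.0408) × 100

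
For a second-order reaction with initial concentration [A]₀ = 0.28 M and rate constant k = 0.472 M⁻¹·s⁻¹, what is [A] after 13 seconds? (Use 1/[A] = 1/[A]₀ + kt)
0.1030 M

1/[A] = 1/[A]₀ + k·t = 1/0.28 + (0.472)·(13) = 3.5714 + 6.1360 = 9.7074
[A] = 1/9.7074 = 0.1030 M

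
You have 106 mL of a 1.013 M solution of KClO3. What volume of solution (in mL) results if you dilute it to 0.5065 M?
Using M₁V₁ = M₂V₂:
1.013 × 106 = 0.5065 × V₂
V₂ = (1.013 × 106) / 0.5065 = 212 mL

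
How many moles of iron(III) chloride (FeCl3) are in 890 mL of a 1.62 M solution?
Moles = Molarity × Volume (L)
Moles = 1.62 M × 0.89 L = 1.442 mol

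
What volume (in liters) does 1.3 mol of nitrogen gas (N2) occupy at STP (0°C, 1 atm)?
At STP, 1 mol of gas occupies 22.4 L
Volume = 1.3 mol × 22.4 L/mol = 29.12 L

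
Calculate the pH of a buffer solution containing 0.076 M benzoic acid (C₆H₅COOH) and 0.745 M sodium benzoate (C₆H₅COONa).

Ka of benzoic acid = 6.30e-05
pH = 5.19

pKa = -log(6.30e-05) = 4.20. pH = pKa + log([A⁻]/[HA]) = 4.20 + log(0.745/0.076)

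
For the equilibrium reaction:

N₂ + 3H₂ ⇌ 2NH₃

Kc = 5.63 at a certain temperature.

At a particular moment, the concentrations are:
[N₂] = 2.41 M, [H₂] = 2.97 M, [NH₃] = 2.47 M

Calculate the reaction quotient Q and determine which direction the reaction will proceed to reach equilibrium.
Q = 0.097, Q < K, reaction proceeds forward (toward products)

Q = ([NH₃]^2) / ([N₂] × [H₂]^3)
  = ((2.47)^2) / ((2.41)·(2.97)^3) = 6.1009/63.137 = 0.09663
Since Q = 0.09663 < Kc = 5.63, the reaction proceeds forward (toward products) to reach equilibrium.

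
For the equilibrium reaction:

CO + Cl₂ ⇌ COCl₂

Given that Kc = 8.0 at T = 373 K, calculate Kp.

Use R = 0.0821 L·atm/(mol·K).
K_p = 0.2612

Δn = (moles gaseous products) − (moles gaseous reactants) = -1
T = 373 K; RT = 0.0821 × 373 = 30.6233
Kp = Kc·(RT)^Δn = 8.0 × (30.6233)^-1 = 8.0 × 0.0326549 = 0.2612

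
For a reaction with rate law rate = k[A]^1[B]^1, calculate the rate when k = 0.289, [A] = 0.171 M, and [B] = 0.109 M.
0.005387 M/s

rate = k·[A]^1·[B]^1 = 0.289·(0.171)^1·(0.109)^1 = 0.289·0.171·0.109 = 0.005387 M/s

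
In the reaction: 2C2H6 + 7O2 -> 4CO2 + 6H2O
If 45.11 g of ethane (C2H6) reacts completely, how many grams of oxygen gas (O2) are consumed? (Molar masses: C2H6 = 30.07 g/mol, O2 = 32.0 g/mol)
Moles of C2H6 = 45.11 g ÷ 30.07 g/mol = 1.50017 mol
Mole ratio: 7 mol O2 / 2 mol C2H6
Moles of O2 = 1.50017 × (7/2) = 5.25058 mol
Mass of O2 = 5.25058 mol × 32.0 g/mol = 168 g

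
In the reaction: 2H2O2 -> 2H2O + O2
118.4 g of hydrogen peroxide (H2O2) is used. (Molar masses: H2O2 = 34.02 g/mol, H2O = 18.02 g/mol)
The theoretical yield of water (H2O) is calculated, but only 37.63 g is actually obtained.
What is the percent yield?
Moles of H2O2 = 118.4 g ÷ 34.02 g/mol = 3.48031 mol
Mole ratio: 2 mol H2O / 2 mol H2O2
Moles of H2O = 3.48031 × (2/2) = 3.48031 mol
Theoretical yield = 3.48031 mol × 18.02 g/mol = 62.715 g
Actual yield = 37.63 g
Percent yield = (37.63 / 62.715) × 100% = 60.0%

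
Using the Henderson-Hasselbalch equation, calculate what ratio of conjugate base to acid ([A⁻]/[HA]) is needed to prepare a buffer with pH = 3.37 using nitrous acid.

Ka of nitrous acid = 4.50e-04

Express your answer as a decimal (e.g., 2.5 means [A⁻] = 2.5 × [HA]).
[A⁻]/[HA] = 1.055

pKa = −log(4.50e-04) = 3.3468. pH = pKa + log([A⁻]/[HA]). 3.37 = 3.3468 + log(ratio). log(ratio) = 3.37 − 3.3468 = 0.0232. ratio = 10^(0.0232) = 1.055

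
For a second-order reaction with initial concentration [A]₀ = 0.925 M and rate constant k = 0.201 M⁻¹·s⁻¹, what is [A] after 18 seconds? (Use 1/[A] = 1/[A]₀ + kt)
0.2128 M

1/[A] = 1/[A]₀ + k·t = 1/0.925 + (0.201)·(18) = 1.0811 + 3.6180 = 4.6991
[A] = 1/4.6991 = 0.2128 M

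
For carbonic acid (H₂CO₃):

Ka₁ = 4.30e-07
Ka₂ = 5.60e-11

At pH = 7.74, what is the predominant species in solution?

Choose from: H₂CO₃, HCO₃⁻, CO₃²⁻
HCO₃⁻

pKa1 = 6.37, pKa2 = 10.25. Each pKa is the crossover between adjacent species; pH = 7.74 lies in the region where HCO₃⁻ predominates.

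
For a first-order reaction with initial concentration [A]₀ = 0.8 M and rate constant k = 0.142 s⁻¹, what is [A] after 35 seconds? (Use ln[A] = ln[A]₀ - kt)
0.0056 M

ln[A] = ln[A]₀ - k·t = ln(0.8) - (0.142)·(35) = -0.2231 - 4.9700 = -5.1931
[A] = e^(-5.1931) = 0.0056 M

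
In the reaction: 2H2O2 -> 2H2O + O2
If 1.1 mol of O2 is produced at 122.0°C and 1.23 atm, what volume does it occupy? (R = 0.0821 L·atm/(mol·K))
T = 122.0°C + 273.15 = 395.15 K
V = nRT/P = (1.1 × 0.0821 × 395.15) / 1.23
V = 29.01 L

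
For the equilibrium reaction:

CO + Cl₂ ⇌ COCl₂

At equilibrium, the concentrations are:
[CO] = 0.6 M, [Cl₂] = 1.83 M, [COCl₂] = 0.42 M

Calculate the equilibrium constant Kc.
K_c = 0.3825

Kc = ([COCl₂]) / ([CO] × [Cl₂])
   = ((0.42)) / ((0.6)·(1.83))
   = 0.42 / 1.098 = 0.3825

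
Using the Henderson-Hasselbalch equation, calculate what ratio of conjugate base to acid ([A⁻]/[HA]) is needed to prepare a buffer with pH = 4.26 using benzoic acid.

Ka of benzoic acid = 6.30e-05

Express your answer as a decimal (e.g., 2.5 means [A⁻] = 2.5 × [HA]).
[A⁻]/[HA] = 1.146

pKa = −log(6.30e-05) = 4.2007. pH = pKa + log([A⁻]/[HA]). 4.26 = 4.2007 + log(ratio). log(ratio) = 4.26 − 4.2007 = 0.0593. ratio = 10^(0.0593) = 1.146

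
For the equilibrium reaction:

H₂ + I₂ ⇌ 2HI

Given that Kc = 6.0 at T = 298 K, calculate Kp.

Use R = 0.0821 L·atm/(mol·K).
K_p = 6.0000

Δn = (moles gaseous products) − (moles gaseous reactants) = 0
T = 298 K; RT = 0.0821 × 298 = 24.4658
Kp = Kc·(RT)^Δn = 6.0 × (24.4658)^0 = 6.0 × 1 = 6.0000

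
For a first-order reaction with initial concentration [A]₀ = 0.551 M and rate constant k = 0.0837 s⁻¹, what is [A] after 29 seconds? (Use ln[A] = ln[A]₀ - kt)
0.0486 M

ln[A] = ln[A]₀ - k·t = ln(0.551) - (0.0837)·(29) = -0.5960 - 2.4273 = -3.0233
[A] = e^(-3.0233) = 0.0486 M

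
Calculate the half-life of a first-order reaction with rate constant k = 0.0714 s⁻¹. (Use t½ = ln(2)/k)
9.71 s

t½ = ln(2)/k = 0.6931/0.0714 = 9.71 s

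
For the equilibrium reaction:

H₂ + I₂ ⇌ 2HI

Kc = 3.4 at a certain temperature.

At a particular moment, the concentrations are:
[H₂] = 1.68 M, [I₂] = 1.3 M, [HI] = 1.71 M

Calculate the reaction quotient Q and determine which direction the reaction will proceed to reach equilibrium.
Q = 1.339, Q < K, reaction proceeds forward (toward products)

Q = ([HI]^2) / ([H₂] × [I₂])
  = ((1.71)^2) / ((1.68)·(1.3)) = 2.9241/2.184 = 1.339
Since Q = 1.339 < Kc = 3.4, the reaction proceeds forward (toward products) to reach equilibrium.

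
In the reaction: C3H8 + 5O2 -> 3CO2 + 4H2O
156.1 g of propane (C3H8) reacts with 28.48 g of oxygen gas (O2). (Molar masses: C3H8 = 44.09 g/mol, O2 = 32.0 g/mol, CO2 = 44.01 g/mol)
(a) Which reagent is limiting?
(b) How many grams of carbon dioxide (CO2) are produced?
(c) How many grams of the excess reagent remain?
(a) O2, (b) 23.5 g, (c) 148.3 g

Moles of C3H8 = 156.1 g ÷ 44.09 g/mol = 3.54049 mol
Moles of O2 = 28.48 g ÷ 32.0 g/mol = 0.89 mol
Moles ÷ coefficient: C3H8: 3.54049/1 = 3.54, O2: 0.89/5 = 0.178
(a) O2 has the smaller value, so O2 is the limiting reagent.
(b) Moles of CO2 = 0.89 mol O2 × (3/5) = 0.534 mol; mass = 0.534 mol × 44.01 g/mol = 23.5 g
(c) C3H8 consumed = 0.89 × (1/5) = 0.178 mol; remaining = 3.54049 − 0.178 = 3.36249 mol; mass = 3.36249 mol × 44.09 g/mol = 148.3 g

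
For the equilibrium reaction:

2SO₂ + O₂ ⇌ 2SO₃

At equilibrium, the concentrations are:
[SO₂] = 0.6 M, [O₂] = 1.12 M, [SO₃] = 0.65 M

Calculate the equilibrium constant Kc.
K_c = 1.0479

Kc = ([SO₃]^2) / ([SO₂]^2 × [O₂])
   = ((0.65)^2) / ((0.6)^2·(1.12))
   = 0.4225 / 0.4032 = 1.0479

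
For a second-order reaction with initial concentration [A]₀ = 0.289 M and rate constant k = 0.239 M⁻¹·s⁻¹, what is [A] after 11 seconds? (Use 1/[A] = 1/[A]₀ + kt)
0.1642 M

1/[A] = 1/[A]₀ + k·t = 1/0.289 + (0.239)·(11) = 3.4602 + 2.6290 = 6.0892
[A] = 1/6.0892 = 0.1642 M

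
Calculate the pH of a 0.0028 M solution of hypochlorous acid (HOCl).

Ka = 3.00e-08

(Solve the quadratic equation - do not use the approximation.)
pH = 5.04

x² + Ka×x - Ka×C = 0. Using quadratic formula: [H⁺] = 9.1502e-06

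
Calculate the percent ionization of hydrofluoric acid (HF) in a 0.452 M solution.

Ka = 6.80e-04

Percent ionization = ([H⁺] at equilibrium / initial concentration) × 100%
Percent ionization = 3.8%

Let x = [H⁺]. Ka = x²/(C - x) ⇒ x² + (6.80e-04)x - (6.80e-04)(0.452) = 0. x = 1.7195e-02. Percent = (1.7195e-02/0.452) × 100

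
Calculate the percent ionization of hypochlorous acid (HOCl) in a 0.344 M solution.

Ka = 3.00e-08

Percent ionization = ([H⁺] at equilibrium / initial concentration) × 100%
Percent ionization = 0.0295%

Let x = [H⁺]. Ka = x²/(C - x) ⇒ x² + (3.00e-08)x - (3.00e-08)(0.344) = 0. x = 1.0157e-04. Percent = (1.0157e-04/0.344) × 100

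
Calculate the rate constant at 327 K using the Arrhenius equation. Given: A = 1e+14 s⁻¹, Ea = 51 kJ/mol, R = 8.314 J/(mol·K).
7.13e+05 s⁻¹

k = A·exp(-Ea/(R·T)) = 1e+14·exp(-51000/(8.314·327)) = 1e+14·exp(-18.7591) = 1e+14·7.1288e-09 = 7.13e+05 s⁻¹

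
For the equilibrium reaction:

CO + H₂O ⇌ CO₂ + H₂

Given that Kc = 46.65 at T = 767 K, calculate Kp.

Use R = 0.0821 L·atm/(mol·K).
K_p = 46.6500

Δn = (moles gaseous products) − (moles gaseous reactants) = 0
T = 767 K; RT = 0.0821 × 767 = 62.9707
Kp = Kc·(RT)^Δn = 46.65 × (62.9707)^0 = 46.65 × 1 = 46.6500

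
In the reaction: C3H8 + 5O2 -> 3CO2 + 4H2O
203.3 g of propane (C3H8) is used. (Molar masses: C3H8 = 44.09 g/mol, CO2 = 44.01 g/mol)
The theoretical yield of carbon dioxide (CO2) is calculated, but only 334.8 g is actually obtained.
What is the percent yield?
Moles of C3H8 = 203.3 g ÷ 44.09 g/mol = 4.61102 mol
Mole ratio: 3 mol CO2 / 1 mol C3H8
Moles of CO2 = 4.61102 × (3/1) = 13.8331 mol
Theoretical yield = 13.8331 mol × 44.01 g/mol = 608.79 g
Actual yield = 334.8 g
Percent yield = (334.8 / 608.79) × 100% = 55.0%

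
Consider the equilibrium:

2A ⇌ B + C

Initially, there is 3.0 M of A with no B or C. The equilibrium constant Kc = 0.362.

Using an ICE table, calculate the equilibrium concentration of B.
[B] = 0.819 M

ICE: [A] = 3.0 − 2x, [B] = [C] = x.
Kc = x²/(3.0 − 2x)² = 0.362 ⇒ √Kc = x/(3.0 − 2x).
x = √0.362·3.0/(1 + 2√0.362) = 0.60166·3.0/2.2033 = 0.81921.
[B] = x = 0.819 M.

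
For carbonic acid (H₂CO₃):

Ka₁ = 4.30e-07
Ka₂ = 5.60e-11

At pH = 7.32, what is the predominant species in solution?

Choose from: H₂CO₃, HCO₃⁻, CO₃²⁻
HCO₃⁻

pKa1 = 6.37, pKa2 = 10.25. Each pKa is the crossover between adjacent species; pH = 7.32 lies in the region where HCO₃⁻ predominates.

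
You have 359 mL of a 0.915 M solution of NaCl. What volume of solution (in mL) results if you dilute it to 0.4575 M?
Using M₁V₁ = M₂V₂:
0.915 × 359 = 0.4575 × V₂
V₂ = (0.915 × 359) / 0.4575 = 718 mL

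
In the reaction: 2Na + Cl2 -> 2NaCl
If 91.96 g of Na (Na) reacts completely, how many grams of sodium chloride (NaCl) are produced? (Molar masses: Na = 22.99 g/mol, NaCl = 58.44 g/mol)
Moles of Na = 91.96 g ÷ 22.99 g/mol = 4 mol
Mole ratio: 2 mol NaCl / 2 mol Na
Moles of NaCl = 4 × (2/2) = 4 mol
Mass of NaCl = 4 mol × 58.44 g/mol = 233.8 g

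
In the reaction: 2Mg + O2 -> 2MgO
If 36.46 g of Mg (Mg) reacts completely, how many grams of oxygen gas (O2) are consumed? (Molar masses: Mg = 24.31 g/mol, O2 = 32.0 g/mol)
Moles of Mg = 36.46 g ÷ 24.31 g/mol = 1.49979 mol
Mole ratio: 1 mol O2 / 2 mol Mg
Moles of O2 = 1.49979 × (1/2) = 0.749897 mol
Mass of O2 = 0.749897 mol × 32.0 g/mol = 24 g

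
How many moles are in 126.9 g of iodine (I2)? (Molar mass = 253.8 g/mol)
Moles = 126.9 g ÷ 253.8 g/mol = 0.5 mol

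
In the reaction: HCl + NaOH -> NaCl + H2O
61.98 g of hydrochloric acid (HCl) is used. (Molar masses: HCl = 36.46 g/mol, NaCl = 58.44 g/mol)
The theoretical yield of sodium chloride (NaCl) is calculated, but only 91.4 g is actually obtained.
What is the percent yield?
Moles of HCl = 61.98 g ÷ 36.46 g/mol = 1.69995 mol
Mole ratio: 1 mol NaCl / 1 mol HCl
Moles of NaCl = 1.69995 × (1/1) = 1.69995 mol
Theoretical yield = 1.69995 mol × 58.44 g/mol = 99.345 g
Actual yield = 91.4 g
Percent yield = (91.4 / 99.345) × 100% = 92.0%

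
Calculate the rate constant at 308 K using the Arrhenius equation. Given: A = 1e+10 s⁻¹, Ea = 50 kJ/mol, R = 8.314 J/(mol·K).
3.31e+01 s⁻¹

k = A·exp(-Ea/(R·T)) = 1e+10·exp(-50000/(8.314·308)) = 1e+10·exp(-19.5258) = 1e+10·3.3116e-09 = 3.31e+01 s⁻¹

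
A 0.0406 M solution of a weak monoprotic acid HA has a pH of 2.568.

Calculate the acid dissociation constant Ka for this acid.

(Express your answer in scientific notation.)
K_a = 1.93e-04

[H⁺] = 10^(−pH) = 10^(−2.568) = 2.704e-03 M. For HA ⇌ H⁺ + A⁻, Ka = x²/(C − x) = (2.704e-03)²/(0.0406 − 2.704e-03) = 1.93e-04.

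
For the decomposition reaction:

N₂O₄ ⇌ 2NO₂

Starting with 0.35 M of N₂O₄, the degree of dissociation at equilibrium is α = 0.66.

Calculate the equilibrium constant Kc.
K_c = 1.7936

x = α·[A]₀ = 0.66 × 0.35 = 0.231 M dissociated.
At eq: [N₂O₄] = 0.35 − 0.231 = 0.119 M; [NO₂] = 2x = 0.462 M.
Kc = [NO₂]²/[N₂O₄] = (0.462)²/0.119 = 1.794.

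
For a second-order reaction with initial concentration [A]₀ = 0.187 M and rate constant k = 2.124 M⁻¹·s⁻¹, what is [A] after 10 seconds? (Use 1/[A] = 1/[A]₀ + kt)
0.0376 M

1/[A] = 1/[A]₀ + k·t = 1/0.187 + (2.124)·(10) = 5.3476 + 21.2400 = 26.5876
[A] = 1/26.5876 = 0.0376 M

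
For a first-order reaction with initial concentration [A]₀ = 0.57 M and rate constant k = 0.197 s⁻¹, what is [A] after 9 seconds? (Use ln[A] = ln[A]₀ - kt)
0.0968 M

ln[A] = ln[A]₀ - k·t = ln(0.57) - (0.197)·(9) = -0.5621 - 1.7730 = -2.3351
[A] = e^(-2.3351) = 0.0968 M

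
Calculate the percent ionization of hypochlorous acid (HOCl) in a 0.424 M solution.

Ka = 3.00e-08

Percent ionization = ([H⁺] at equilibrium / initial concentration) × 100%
Percent ionization = 0.0266%

Let x = [H⁺]. Ka = x²/(C - x) ⇒ x² + (3.00e-08)x - (3.00e-08)(0.424) = 0. x = 1.1277e-04. Percent = (1.1277e-04/0.424) × 100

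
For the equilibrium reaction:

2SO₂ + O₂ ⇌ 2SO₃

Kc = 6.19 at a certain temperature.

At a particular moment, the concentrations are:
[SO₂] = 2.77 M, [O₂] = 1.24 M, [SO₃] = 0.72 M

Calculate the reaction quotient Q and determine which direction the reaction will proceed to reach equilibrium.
Q = 0.054, Q < K, reaction proceeds forward (toward products)

Q = ([SO₃]^2) / ([SO₂]^2 × [O₂])
  = ((0.72)^2) / ((2.77)^2·(1.24)) = 0.5184/9.5144 = 0.05449
Since Q = 0.05449 < Kc = 6.19, the reaction proceeds forward (toward products) to reach equilibrium.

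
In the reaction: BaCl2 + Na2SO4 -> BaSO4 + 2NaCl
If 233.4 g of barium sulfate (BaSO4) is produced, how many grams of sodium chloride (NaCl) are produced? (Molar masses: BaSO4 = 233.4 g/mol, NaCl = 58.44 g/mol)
Moles of BaSO4 = 233.4 g ÷ 233.4 g/mol = 1 mol
Mole ratio: 2 mol NaCl / 1 mol BaSO4
Moles of NaCl = 1 × (2/1) = 2 mol
Mass of NaCl = 2 mol × 58.44 g/mol = 116.9 g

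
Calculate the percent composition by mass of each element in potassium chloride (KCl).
K: 52.45%, Cl: 47.55%

Molar mass of KCl = 74.55 g/mol
% K = (1 × 39.1) / 74.55 × 100% = 39.1 / 74.55 × 100% = 52.45%
% Cl = (1 × 35.45) / 74.55 × 100% = 35.45 / 74.55 × 100% = 47.55%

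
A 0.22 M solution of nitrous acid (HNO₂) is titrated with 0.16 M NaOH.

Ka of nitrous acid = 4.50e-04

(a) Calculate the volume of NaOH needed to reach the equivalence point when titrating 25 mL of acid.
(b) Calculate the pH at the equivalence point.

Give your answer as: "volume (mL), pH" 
V = 34.4 mL, pH = 8.16

(a) At equivalence: moles acid = moles base.
moles acid = 0.22 × 0.025 = 0.0055 mol; V_NaOH = 0.0055/0.16 = 0.03437 L = 34.4 mL.
(b) At equivalence, all acid → conjugate base A⁻ at [A⁻] = 0.0055/0.05937 = 0.09263 M.
Kb = Kw/Ka = 1.0e-14/4.50e-04 = 2.222e-11; [OH⁻] = √(Kb·[A⁻]) = 1.435e-06; pOH = 5.84; pH = 14 − pOH = 8.16.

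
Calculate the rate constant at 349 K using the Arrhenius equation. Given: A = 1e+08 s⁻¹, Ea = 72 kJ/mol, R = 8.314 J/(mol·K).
1.67e-03 s⁻¹

k = A·exp(-Ea/(R·T)) = 1e+08·exp(-72000/(8.314·349)) = 1e+08·exp(-24.8140) = 1e+08·1.6727e-11 = 1.67e-03 s⁻¹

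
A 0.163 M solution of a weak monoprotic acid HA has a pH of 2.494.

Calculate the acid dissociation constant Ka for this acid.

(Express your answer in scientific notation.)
K_a = 6.43e-05

[H⁺] = 10^(−pH) = 10^(−2.494) = 3.206e-03 M. For HA ⇌ H⁺ + A⁻, Ka = x²/(C − x) = (3.206e-03)²/(0.163 − 3.206e-03) = 6.43e-05.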